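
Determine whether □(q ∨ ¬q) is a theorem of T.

Yes, valid

Tableau for the negation ¬□(q ∨ ¬q):
1. ¬□(q ∨ ¬q), w0
2. ¬(q ∨ ¬q), w1
3. ¬q, w1
4. q, w1
Accessibility: w0Rw0, w0Rw1, w1Rw1
Branch closes: q and ¬q both at w1.
All branches of the negation close; one closing branch shown above.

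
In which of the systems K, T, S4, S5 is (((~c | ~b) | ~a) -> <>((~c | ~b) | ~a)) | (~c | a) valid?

T, S4, S5

K-tableau for the negation ~((((~c | ~b) | ~a) -> <>((~c | ~b) | ~a)) | (~c | a)):
1. ~((((~c | ~b) | ~a) -> <>((~c | ~b) | ~a)) | (~c | a)), w0
2. ~(((~c | ~b) | ~a) -> <>((~c | ~b) | ~a)), w0   [~|-rule on 1]
3. ~(~c | a), w0   [~|-rule on 1]
4. (~c | ~b) | ~a, w0   [~->-rule on 2]
5. ~<>((~c | ~b) | ~a), w0   [~->-rule on 2]
6. c, w0   [~|-rule on 3]
7. ~a, w0   [~|-rule on 3]
Complete open branch: countermodel on a K-frame, so not valid in K.
T-tableau for the negation ~((((~c | ~b) | ~a) -> <>((~c | ~b) | ~a)) | (~c | a)):
1. ~((((~c | ~b) | ~a) -> <>((~c | ~b) | ~a)) | (~c | a)), w0
2. ~(((~c | ~b) | ~a) -> <>((~c | ~b) | ~a)), w0   [~|-rule on 1]
3. ~(~c | a), w0   [~|-rule on 1]
4. (~c | ~b) | ~a, w0   [~->-rule on 2]
5. ~<>((~c | ~b) | ~a), w0   [~->-rule on 2]
6. c, w0   [~|-rule on 3]
7. ~a, w0   [~|-rule on 3]
8. ~((~c | ~b) | ~a), w0   [~<>-rule on 5 via w0Rw0]
9. ~(~c | ~b), w0   [~|-rule on 8]
10. a, w0   [~|-rule on 8]
Accessibility: w0Rw0
Branch closes: a and ~a both at w0.
Every branch closes (one shown): valid in T, hence also in S4, S5 (every theorem of T is a theorem of S4 and S5).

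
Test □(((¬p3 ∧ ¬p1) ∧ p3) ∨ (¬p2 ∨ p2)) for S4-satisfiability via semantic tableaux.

Satisfiable

1. □(((¬p3 ∧ ¬p1) ∧ p3) ∨ (¬p2 ∨ p2)), u
2. ((¬p3 ∧ ¬p1) ∧ p3) ∨ (¬p2 ∨ p2), u
3. ¬p2 ∨ p2, u
4. p2, u
Accessibility: uRu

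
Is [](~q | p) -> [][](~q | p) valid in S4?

Valid

Tableau for the negation ~([](~q | p) -> [][](~q | p)):
1. ~([](~q | p) -> [][](~q | p)), u
2. [](~q | p), u
3. ~[][](~q | p), u
4. ~q | p, u
5. p, u
6. ~[](~q | p), v
7. ~q | p, v
8. p, v
9. ~(~q | p), w
10. q, w
11. ~p, w
12. ~q | p, w
13. p, w
Accessibility: uRu, uRv, uRw, vRv, vRw, wRw
Branch closes: p and ~p both at w.
Every branch of the negation's tableau closes; the branch above is one of them.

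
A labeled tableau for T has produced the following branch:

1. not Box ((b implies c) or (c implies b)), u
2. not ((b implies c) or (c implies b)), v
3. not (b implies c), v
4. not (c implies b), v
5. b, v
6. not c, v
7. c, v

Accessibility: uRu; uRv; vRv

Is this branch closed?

Both c and not c appear at v.

Yes, closed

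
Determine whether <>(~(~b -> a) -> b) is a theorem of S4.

No, not valid

Tableau for the negation ~<>(~(~b -> a) -> b):
1. ~<>(~(~b -> a) -> b), 0
2. ~(~(~b -> a) -> b), 0
3. ~(~b -> a), 0
4. ~b, 0
5. ~a, 0
Accessibility: 0R0
The negation has an open branch (countermodel exists).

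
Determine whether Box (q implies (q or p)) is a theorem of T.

Valid in T

Tableau for the negation not Box (q implies (q or p)):
1. not Box (q implies (q or p)), w0
2. not (q implies (q or p)), w1
3. q, w1
4. not (q or p), w1
5. not q, w1
6. not p, w1
Accessibility: w0Rw0, w0Rw1, w1Rw1
Branch closes: q and not q both at w1.
Every branch of the negation's tableau closes; the branch above is one of them.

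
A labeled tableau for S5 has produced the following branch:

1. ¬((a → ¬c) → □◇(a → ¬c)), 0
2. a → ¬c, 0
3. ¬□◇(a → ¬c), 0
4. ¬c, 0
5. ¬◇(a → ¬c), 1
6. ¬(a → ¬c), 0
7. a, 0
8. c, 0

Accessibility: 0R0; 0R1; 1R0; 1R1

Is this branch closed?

Closed

Both c and ¬c appear at 0.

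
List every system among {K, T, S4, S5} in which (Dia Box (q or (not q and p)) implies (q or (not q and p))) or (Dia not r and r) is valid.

S5

S4-tableau for the negation not ((Dia Box (q or (not q and p)) implies (q or (not q and p))) or (Dia not r and r)):
1. not ((Dia Box (q or (not q and p)) implies (q or (not q and p))) or (Dia not r and r)), 0
2. not (Dia Box (q or (not q and p)) implies (q or (not q and p))), 0
3. not (Dia not r and r), 0
4. Dia Box (q or (not q and p)), 0
5. not (q or (not q and p)), 0
6. not q, 0
7. not (not q and p), 0
8. not r, 0
9. not p, 0
10. Box (q or (not q and p)), 1
11. q or (not q and p), 1
12. not q and p, 1
13. not q, 1
14. p, 1
Accessibility: 0R0, 0R1, 1R1
Complete open branch: countermodel on an S4-frame, so not valid in S4, nor in K, T (the same frame is also a K-frame and a T-frame).
S5-tableau for the negation not ((Dia Box (q or (not q and p)) implies (q or (not q and p))) or (Dia not r and r)):
1. not ((Dia Box (q or (not q and p)) implies (q or (not q and p))) or (Dia not r and r)), 0
2. not (Dia Box (q or (not q and p)) implies (q or (not q and p))), 0
3. not (Dia not r and r), 0
4. Dia Box (q or (not q and p)), 0
5. not (q or (not q and p)), 0
6. not q, 0
7. not (not q and p), 0
8. not Dia not r, 0
9. r, 0
10. not p, 0
11. Box (q or (not q and p)), 1
12. r, 1
13. q or (not q and p), 0
14. q or (not q and p), 1
15. not q and p, 0
16. p, 0
Accessibility: 0R0, 0R1, 1R0, 1R1
Branch closes: p and not p both at 0.
Every branch closes (one shown): valid in S5.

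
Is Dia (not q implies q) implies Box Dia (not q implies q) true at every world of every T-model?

Tableau for the negation not (Dia (not q implies q) implies Box Dia (not q implies q)):
1. not (Dia (not q implies q) implies Box Dia (not q implies q)), u
2. Dia (not q implies q), u   [neg-implies-rule on 1]
3. not Box Dia (not q implies q), u   [neg-implies-rule on 1]
4. not q implies q, v   [Dia-rule on 2: fresh world v, uRv]
5. q, v   [implies-rule on 4 (branches; this branch)]
6. not Dia (not q implies q), w   [neg-Box-rule on 3: fresh world w, uRw]
7. not (not q implies q), w   [neg-Dia-rule on 6 via wRw]
8. not q, w   [neg-implies-rule on 7]
Accessibility: uRu, uRv, uRw, vRv, wRw
The negation has an open branch (countermodel exists).

Invalid (countermodel exists)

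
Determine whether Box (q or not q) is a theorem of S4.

Yes, valid

Tableau for the negation not Box (q or not q):
1. not Box (q or not q), w0
2. not (q or not q), w1   [neg-Box-rule on 1: fresh world w1, w0Rw1]
3. not q, w1   [neg-or-rule on 2]
4. q, w1   [neg-or-rule on 2]
Accessibility: w0Rw0, w0Rw1, w1Rw1
Branch closes: q and not q both at w1.
All branches of the negation close; one closing branch shown above.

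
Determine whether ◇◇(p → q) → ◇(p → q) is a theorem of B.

Not valid

Tableau for the negation ¬(◇◇(p → q) → ◇(p → q)):
1. ¬(◇◇(p → q) → ◇(p → q)), w0
2. ◇◇(p → q), w0
3. ¬◇(p → q), w0
4. ¬(p → q), w0
5. p, w0
6. ¬q, w0
7. ◇(p → q), w1
8. ¬(p → q), w1
9. p, w1
10. ¬q, w1
11. p → q, w2
12. q, w2
Accessibility: w0Rw0, w0Rw1, w1Rw0, w1Rw1, w1Rw2, w2Rw1, w2Rw2
The negation has an open branch (countermodel exists).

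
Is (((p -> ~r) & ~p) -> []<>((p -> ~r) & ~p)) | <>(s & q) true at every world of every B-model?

Tableau for the negation ~((((p -> ~r) & ~p) -> []<>((p -> ~r) & ~p)) | <>(s & q)):
1. ~((((p -> ~r) & ~p) -> []<>((p -> ~r) & ~p)) | <>(s & q)), w0
2. ~(((p -> ~r) & ~p) -> []<>((p -> ~r) & ~p)), w0   [~|-rule on 1]
3. ~<>(s & q), w0   [~|-rule on 1]
4. (p -> ~r) & ~p, w0   [~->-rule on 2]
5. ~[]<>((p -> ~r) & ~p), w0   [~->-rule on 2]
6. p -> ~r, w0   [&-rule on 4]
7. ~p, w0   [&-rule on 4]
8. ~(s & q), w0   [~<>-rule on 3 via w0Rw0]
9. ~r, w0   [->-rule on 6 (branches; this branch)]
10. ~q, w0   [~&-rule on 8 (branches; this branch)]
11. ~<>((p -> ~r) & ~p), w1   [~[]-rule on 5: fresh world w1, w0Rw1]
12. ~(s & q), w1   [~<>-rule on 3 via w0Rw1]
13. ~((p -> ~r) & ~p), w0   [~<>-rule on 11 via w1Rw0]
14. ~((p -> ~r) & ~p), w1   [~<>-rule on 11 via w1Rw1]
15. ~q, w1   [~&-rule on 12 (branches; this branch)]
16. ~(p -> ~r), w0   [~&-rule on 13 (branches; this branch)]
17. p, w0   [~->-rule on 16]
18. r, w0   [~->-rule on 16]
Accessibility: w0Rw0, w0Rw1, w1Rw0, w1Rw1
Branch closes: p and ~p both at w0.
Every branch of the negation's tableau closes; the branch above is one of them.

Valid in B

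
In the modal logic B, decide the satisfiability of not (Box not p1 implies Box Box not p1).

Satisfiable (open branch found)

1. not (Box not p1 implies Box Box not p1), 0
2. Box not p1, 0
3. not Box Box not p1, 0
4. not p1, 0
5. not Box not p1, 1
6. not p1, 1
7. p1, 2
Accessibility: 0R0, 0R1, 1R0, 1R1, 1R2, 2R1, 2R2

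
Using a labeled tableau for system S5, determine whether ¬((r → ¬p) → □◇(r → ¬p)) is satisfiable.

1. ¬((r → ¬p) → □◇(r → ¬p)), u
2. r → ¬p, u
3. ¬□◇(r → ¬p), u
4. ¬p, u
5. ¬◇(r → ¬p), v
6. ¬(r → ¬p), u
7. r, u
8. p, u
Accessibility: uRu, uRv, vRu, vRv
Branch closes: p and ¬p both at u.
All branches of the tableau close; one closing branch shown above.

No, unsatisfiable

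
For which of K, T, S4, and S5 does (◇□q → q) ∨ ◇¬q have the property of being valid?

T, S4, S5

K-tableau for the negation ¬((◇□q → q) ∨ ◇¬q):
1. ¬((◇□q → q) ∨ ◇¬q), 0
2. ¬(◇□q → q), 0
3. ¬◇¬q, 0
4. ◇□q, 0
5. ¬q, 0
6. □q, 1
7. q, 1
Accessibility: 0R1
Complete open branch: countermodel on a K-frame, so not valid in K.
T-tableau for the negation ¬((◇□q → q) ∨ ◇¬q):
1. ¬((◇□q → q) ∨ ◇¬q), 0
2. ¬(◇□q → q), 0
3. ¬◇¬q, 0
4. ◇□q, 0
5. ¬q, 0
6. q, 0
Accessibility: 0R0
Branch closes: q and ¬q both at 0.
Every branch closes (one shown): valid in T, hence also in S4, S5 (every theorem of T is a theorem of S4 and S5).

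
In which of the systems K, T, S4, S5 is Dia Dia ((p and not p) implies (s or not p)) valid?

K-tableau for the negation not Dia Dia ((p and not p) implies (s or not p)):
1. not Dia Dia ((p and not p) implies (s or not p)), u
Complete open branch: countermodel on a K-frame, so not valid in K.
T-tableau for the negation not Dia Dia ((p and not p) implies (s or not p)):
1. not Dia Dia ((p and not p) implies (s or not p)), u
2. not Dia ((p and not p) implies (s or not p)), u
3. not ((p and not p) implies (s or not p)), u
4. p and not p, u
5. not (s or not p), u
6. p, u
7. not p, u
Accessibility: uRu
Branch closes: p and not p both at u.
Every branch closes (one shown): valid in T, hence also in S4, S5 (every theorem of T is a theorem of S4 and S5).

T, S4, S5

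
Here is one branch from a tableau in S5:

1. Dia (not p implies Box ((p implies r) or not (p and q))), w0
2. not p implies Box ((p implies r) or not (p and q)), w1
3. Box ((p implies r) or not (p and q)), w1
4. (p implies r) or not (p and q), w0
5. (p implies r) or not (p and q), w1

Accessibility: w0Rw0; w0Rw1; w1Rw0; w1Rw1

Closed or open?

No world carries both an atom and its negation.

Open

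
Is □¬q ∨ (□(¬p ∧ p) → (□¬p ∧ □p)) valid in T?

Tableau for the negation ¬(□¬q ∨ (□(¬p ∧ p) → (□¬p ∧ □p))):
1. ¬(□¬q ∨ (□(¬p ∧ p) → (□¬p ∧ □p))), w0
2. ¬□¬q, w0
3. ¬(□(¬p ∧ p) → (□¬p ∧ □p)), w0
4. □(¬p ∧ p), w0
5. ¬(□¬p ∧ □p), w0
6. ¬p ∧ p, w0
7. ¬p, w0
8. p, w0
Accessibility: w0Rw0
Branch closes: p and ¬p both at w0.
All branches of the negation close; one closing branch shown above.

Valid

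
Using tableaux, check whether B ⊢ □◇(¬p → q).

Tableau for the negation ¬□◇(¬p → q):
1. ¬□◇(¬p → q), w0
2. ¬◇(¬p → q), w1
3. ¬(¬p → q), w0
4. ¬p, w0
5. ¬q, w0
6. ¬(¬p → q), w1
7. ¬p, w1
8. ¬q, w1
Accessibility: w0Rw0, w0Rw1, w1Rw0, w1Rw1
The negation has an open branch (countermodel exists).

No, not valid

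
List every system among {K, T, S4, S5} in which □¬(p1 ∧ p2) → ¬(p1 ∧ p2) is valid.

T, S4, S5

T-tableau for the negation ¬(□¬(p1 ∧ p2) → ¬(p1 ∧ p2)):
1. ¬(□¬(p1 ∧ p2) → ¬(p1 ∧ p2)), 0
2. □¬(p1 ∧ p2), 0
3. p1 ∧ p2, 0
4. p1, 0
5. p2, 0
6. ¬(p1 ∧ p2), 0
7. ¬p2, 0
Accessibility: 0R0
Branch closes: p2 and ¬p2 both at 0.
Every branch closes (one shown): valid in T, hence also in S4, S5 (every theorem of T is a theorem of S4 and S5).
K-tableau for the negation ¬(□¬(p1 ∧ p2) → ¬(p1 ∧ p2)):
1. ¬(□¬(p1 ∧ p2) → ¬(p1 ∧ p2)), 0
2. □¬(p1 ∧ p2), 0
3. p1 ∧ p2, 0
4. p1, 0
5. p2, 0
Complete open branch: countermodel on a K-frame, so not valid in K.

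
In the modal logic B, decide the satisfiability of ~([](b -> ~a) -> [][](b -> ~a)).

1. ~([](b -> ~a) -> [][](b -> ~a)), w0
2. [](b -> ~a), w0
3. ~[][](b -> ~a), w0
4. b -> ~a, w0
5. ~a, w0
6. ~[](b -> ~a), w1
7. b -> ~a, w1
8. ~a, w1
9. ~(b -> ~a), w2
10. b, w2
11. a, w2
Accessibility: w0Rw0, w0Rw1, w1Rw0, w1Rw1, w1Rw2, w2Rw1, w2Rw2

Satisfiable (open branch found)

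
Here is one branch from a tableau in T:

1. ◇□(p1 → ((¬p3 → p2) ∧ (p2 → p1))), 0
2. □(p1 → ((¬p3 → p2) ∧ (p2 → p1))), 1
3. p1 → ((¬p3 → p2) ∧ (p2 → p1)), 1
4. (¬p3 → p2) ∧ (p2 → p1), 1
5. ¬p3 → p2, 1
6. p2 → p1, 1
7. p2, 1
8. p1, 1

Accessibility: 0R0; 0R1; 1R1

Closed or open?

Open

No atom appears with both signs at the same world.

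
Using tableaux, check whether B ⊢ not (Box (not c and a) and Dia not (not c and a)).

Tableau for the negation Box (not c and a) and Dia not (not c and a):
1. Box (not c and a) and Dia not (not c and a), u
2. Box (not c and a), u
3. Dia not (not c and a), u
4. not c and a, u
5. not c, u
6. a, u
7. not (not c and a), v
8. not c and a, v
9. not c, v
10. a, v
11. not a, v
Accessibility: uRu, uRv, vRu, vRv
Branch closes: a and not a both at v.
Every branch of the negation's tableau closes; the branch above is one of them.

Valid in B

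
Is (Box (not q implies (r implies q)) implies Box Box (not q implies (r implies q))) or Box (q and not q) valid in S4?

Valid

Tableau for the negation not ((Box (not q implies (r implies q)) implies Box Box (not q implies (r implies q))) or Box (q and not q)):
1. not ((Box (not q implies (r implies q)) implies Box Box (not q implies (r implies q))) or Box (q and not q)), w0
2. not (Box (not q implies (r implies q)) implies Box Box (not q implies (r implies q))), w0
3. not Box (q and not q), w0
4. Box (not q implies (r implies q)), w0
5. not Box Box (not q implies (r implies q)), w0
6. not q implies (r implies q), w0
7. r implies q, w0
8. q, w0
9. not (q and not q), w1
10. not q implies (r implies q), w1
11. q, w1
12. r implies q, w1
13. not Box (not q implies (r implies q)), w2
14. not q implies (r implies q), w2
15. r implies q, w2
16. q, w2
17. not (not q implies (r implies q)), w3
18. not q, w3
19. not (r implies q), w3
20. r, w3
21. not q implies (r implies q), w3
22. r implies q, w3
23. q, w3
Accessibility: w0Rw0, w0Rw1, w0Rw2, w0Rw3, w1Rw1, w2Rw2, w2Rw3, w3Rw3
Branch closes: q and not q both at w3.
Every branch of the negation's tableau closes; the branch above is one of them.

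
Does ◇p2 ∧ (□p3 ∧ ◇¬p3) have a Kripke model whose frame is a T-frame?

Unsatisfiable

1. ◇p2 ∧ (□p3 ∧ ◇¬p3), 0
2. ◇p2, 0   [∧-rule on 1]
3. □p3 ∧ ◇¬p3, 0   [∧-rule on 1]
4. □p3, 0   [∧-rule on 3]
5. ◇¬p3, 0   [∧-rule on 3]
6. p3, 0   [□-rule on 4 via 0R0]
7. p2, 1   [◇-rule on 2: fresh world 1, 0R1]
8. p3, 1   [□-rule on 4 via 0R1]
9. ¬p3, 2   [◇-rule on 5: fresh world 2, 0R2]
10. p3, 2   [□-rule on 4 via 0R2]
Accessibility: 0R0, 0R1, 0R2, 1R1, 2R2
Branch closes: p3 and ¬p3 both at 2.
Every branch closes; the branch above is one of them.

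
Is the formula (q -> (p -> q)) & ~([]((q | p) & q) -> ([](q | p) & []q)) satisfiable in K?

1. (q -> (p -> q)) & ~([]((q | p) & q) -> ([](q | p) & []q)), w0
2. q -> (p -> q), w0
3. ~([]((q | p) & q) -> ([](q | p) & []q)), w0
4. []((q | p) & q), w0
5. ~([](q | p) & []q), w0
6. p -> q, w0
7. ~[](q | p), w0
8. q, w0
9. ~(q | p), w1
10. ~q, w1
11. ~p, w1
12. (q | p) & q, w1
13. q | p, w1
14. q, w1
Accessibility: w0Rw1
Branch closes: q and ~q both at w1.
Every branch closes; the branch above is one of them.

Unsatisfiable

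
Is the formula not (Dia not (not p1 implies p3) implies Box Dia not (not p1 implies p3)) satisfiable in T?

1. not (Dia not (not p1 implies p3) implies Box Dia not (not p1 implies p3)), u
2. Dia not (not p1 implies p3), u
3. not Box Dia not (not p1 implies p3), u
4. not (not p1 implies p3), v
5. not p1, v
6. not p3, v
7. not Dia not (not p1 implies p3), w
8. not p1 implies p3, w
9. p3, w
Accessibility: uRu, uRv, uRw, vRv, wRw

Satisfiable (open branch found)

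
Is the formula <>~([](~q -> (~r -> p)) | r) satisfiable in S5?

Satisfiable

1. <>~([](~q -> (~r -> p)) | r), u
2. ~([](~q -> (~r -> p)) | r), v
3. ~[](~q -> (~r -> p)), v
4. ~r, v
5. ~(~q -> (~r -> p)), w
6. ~q, w
7. ~(~r -> p), w
8. ~r, w
9. ~p, w
Accessibility: uRu, uRv, uRw, vRu, vRv, vRw, wRu, wRv, wRw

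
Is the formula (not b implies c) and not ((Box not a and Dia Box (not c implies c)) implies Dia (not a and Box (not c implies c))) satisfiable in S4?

1. (not b implies c) and not ((Box not a and Dia Box (not c implies c)) implies Dia (not a and Box (not c implies c))), w0
2. not b implies c, w0
3. not ((Box not a and Dia Box (not c implies c)) implies Dia (not a and Box (not c implies c))), w0
4. Box not a and Dia Box (not c implies c), w0
5. not Dia (not a and Box (not c implies c)), w0
6. Box not a, w0
7. Dia Box (not c implies c), w0
8. not (not a and Box (not c implies c)), w0
9. not a, w0
10. c, w0
11. not Box (not c implies c), w0
12. Box (not c implies c), w1
13. not (not a and Box (not c implies c)), w1
14. not a, w1
15. not c implies c, w1
16. not Box (not c implies c), w1
17. c, w1
18. not (not c implies c), w2
19. not c, w2
20. not (not a and Box (not c implies c)), w2
21. not a, w2
22. not Box (not c implies c), w2
23. not (not c implies c), w3
24. not c, w3
25. not (not a and Box (not c implies c)), w3
26. not a, w3
27. not c implies c, w3
28. not Box (not c implies c), w3
29. c, w3
Accessibility: w0Rw0, w0Rw1, w0Rw2, w0Rw3, w1Rw1, w1Rw3, w2Rw2, w3Rw3
Branch closes: c and not c both at w3.
Every branch closes; the branch above is one of them.

Unsatisfiable (every branch closes)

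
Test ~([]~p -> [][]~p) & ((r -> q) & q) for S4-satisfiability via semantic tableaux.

No, unsatisfiable

1. ~([]~p -> [][]~p) & ((r -> q) & q), u
2. ~([]~p -> [][]~p), u
3. (r -> q) & q, u
4. []~p, u
5. ~[][]~p, u
6. r -> q, u
7. q, u
8. ~p, u
9. ~[]~p, v
10. ~p, v
11. p, w
12. ~p, w
Accessibility: uRu, uRv, uRw, vRv, vRw, wRw
Branch closes: p and ~p both at w.
(One branch shown.) All branches close.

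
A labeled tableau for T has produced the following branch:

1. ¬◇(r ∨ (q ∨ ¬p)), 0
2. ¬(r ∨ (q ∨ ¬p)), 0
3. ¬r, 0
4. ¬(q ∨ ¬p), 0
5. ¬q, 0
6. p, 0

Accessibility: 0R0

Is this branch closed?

Not closed

No atom appears with both signs at the same world.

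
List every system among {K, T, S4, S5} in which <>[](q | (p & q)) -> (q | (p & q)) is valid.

S5

S5-tableau for the negation ~(<>[](q | (p & q)) -> (q | (p & q))):
1. ~(<>[](q | (p & q)) -> (q | (p & q))), w0
2. <>[](q | (p & q)), w0   [~->-rule on 1]
3. ~(q | (p & q)), w0   [~->-rule on 1]
4. ~q, w0   [~|-rule on 3]
5. ~(p & q), w0   [~|-rule on 3]
6. [](q | (p & q)), w1   [<>-rule on 2: fresh world w1, w0Rw1]
7. q | (p & q), w0   [[]-rule on 6 via w1Rw0]
8. q | (p & q), w1   [[]-rule on 6 via w1Rw1]
9. p & q, w0   [|-rule on 7 (branches; this branch)]
10. p, w0   [&-rule on 9]
11. q, w0   [&-rule on 9]
Accessibility: w0Rw0, w0Rw1, w1Rw0, w1Rw1
Branch closes: q and ~q both at w0.
Every branch closes (one shown): valid in S5.
S4-tableau for the negation ~(<>[](q | (p & q)) -> (q | (p & q))):
1. ~(<>[](q | (p & q)) -> (q | (p & q))), w0
2. <>[](q | (p & q)), w0   [~->-rule on 1]
3. ~(q | (p & q)), w0   [~->-rule on 1]
4. ~q, w0   [~|-rule on 3]
5. ~(p & q), w0   [~|-rule on 3]
6. [](q | (p & q)), w1   [<>-rule on 2: fresh world w1, w0Rw1]
7. q | (p & q), w1   [[]-rule on 6 via w1Rw1]
8. p & q, w1   [|-rule on 7 (branches; this branch)]
9. p, w1   [&-rule on 8]
10. q, w1   [&-rule on 8]
Accessibility: w0Rw0, w0Rw1, w1Rw1
Complete open branch: countermodel on an S4-frame, so not valid in S4, nor in K, T (the same frame is also a K-frame and a T-frame).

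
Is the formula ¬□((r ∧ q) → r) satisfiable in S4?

Unsatisfiable

1. ¬□((r ∧ q) → r), u
2. ¬((r ∧ q) → r), v
3. r ∧ q, v
4. ¬r, v
5. r, v
6. q, v
Accessibility: uRu, uRv, vRv
Branch closes: r and ¬r both at v.
Every branch closes; the branch above is one of them.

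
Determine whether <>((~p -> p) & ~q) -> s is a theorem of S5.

Not valid

Tableau for the negation ~(<>((~p -> p) & ~q) -> s):
1. ~(<>((~p -> p) & ~q) -> s), w0
2. <>((~p -> p) & ~q), w0
3. ~s, w0
4. (~p -> p) & ~q, w1
5. ~p -> p, w1
6. ~q, w1
7. p, w1
Accessibility: w0Rw0, w0Rw1, w1Rw0, w1Rw1
The negation has an open branch (countermodel exists).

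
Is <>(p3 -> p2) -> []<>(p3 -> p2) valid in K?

Tableau for the negation ~(<>(p3 -> p2) -> []<>(p3 -> p2)):
1. ~(<>(p3 -> p2) -> []<>(p3 -> p2)), 0
2. <>(p3 -> p2), 0   [~->-rule on 1]
3. ~[]<>(p3 -> p2), 0   [~->-rule on 1]
4. p3 -> p2, 1   [<>-rule on 2: fresh world 1, 0R1]
5. p2, 1   [->-rule on 4 (branches; this branch)]
6. ~<>(p3 -> p2), 2   [~[]-rule on 3: fresh world 2, 0R2]
Accessibility: 0R1, 0R2
The negation has an open branch (countermodel exists).

Invalid (countermodel exists)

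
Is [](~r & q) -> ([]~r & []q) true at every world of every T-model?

Tableau for the negation ~([](~r & q) -> ([]~r & []q)):
1. ~([](~r & q) -> ([]~r & []q)), 0
2. [](~r & q), 0
3. ~([]~r & []q), 0
4. ~r & q, 0
5. ~r, 0
6. q, 0
7. ~[]q, 0
8. ~q, 1
9. ~r & q, 1
10. ~r, 1
11. q, 1
Accessibility: 0R0, 0R1, 1R1
Branch closes: q and ~q both at 1.
Every branch of the negation's tableau closes; the branch above is one of them.

Valid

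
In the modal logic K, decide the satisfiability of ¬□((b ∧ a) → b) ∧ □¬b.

Unsatisfiable (every branch closes)

1. ¬□((b ∧ a) → b) ∧ □¬b, u
2. ¬□((b ∧ a) → b), u   [∧-rule on 1]
3. □¬b, u   [∧-rule on 1]
4. ¬((b ∧ a) → b), v   [¬□-rule on 2: fresh world v, uRv]
5. b ∧ a, v   [¬→-rule on 4]
6. ¬b, v   [¬→-rule on 4]
7. b, v   [∧-rule on 5]
8. a, v   [∧-rule on 5]
Accessibility: uRv
Branch closes: b and ¬b both at v.
(One branch shown.) All branches close.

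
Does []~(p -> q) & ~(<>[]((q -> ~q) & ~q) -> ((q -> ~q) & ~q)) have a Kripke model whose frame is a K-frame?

Satisfiable (open branch found)

1. []~(p -> q) & ~(<>[]((q -> ~q) & ~q) -> ((q -> ~q) & ~q)), w0
2. []~(p -> q), w0
3. ~(<>[]((q -> ~q) & ~q) -> ((q -> ~q) & ~q)), w0
4. <>[]((q -> ~q) & ~q), w0
5. ~((q -> ~q) & ~q), w0
6. q, w0
7. []((q -> ~q) & ~q), w1
8. ~(p -> q), w1
9. p, w1
10. ~q, w1
Accessibility: w0Rw1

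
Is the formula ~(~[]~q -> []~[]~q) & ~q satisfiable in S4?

1. ~(~[]~q -> []~[]~q) & ~q, w0
2. ~(~[]~q -> []~[]~q), w0
3. ~q, w0
4. ~[]~q, w0
5. ~[]~[]~q, w0
6. q, w1
7. []~q, w2
8. ~q, w2
Accessibility: w0Rw0, w0Rw1, w0Rw2, w1Rw1, w2Rw2

Satisfiable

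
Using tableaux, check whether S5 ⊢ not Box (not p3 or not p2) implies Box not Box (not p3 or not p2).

Valid in S5

Tableau for the negation not (not Box (not p3 or not p2) implies Box not Box (not p3 or not p2)):
1. not (not Box (not p3 or not p2) implies Box not Box (not p3 or not p2)), w0
2. not Box (not p3 or not p2), w0
3. not Box not Box (not p3 or not p2), w0
4. not (not p3 or not p2), w1
5. p3, w1
6. p2, w1
7. Box (not p3 or not p2), w2
8. not p3 or not p2, w0
9. not p3 or not p2, w1
10. not p3 or not p2, w2
11. not p2, w0
12. not p2, w1
Accessibility: w0Rw0, w0Rw1, w0Rw2, w1Rw0, w1Rw1, w1Rw2, w2Rw0, w2Rw1, w2Rw2
Branch closes: p2 and not p2 both at w1.
Every branch of the negation's tableau closes; the branch above is one of them.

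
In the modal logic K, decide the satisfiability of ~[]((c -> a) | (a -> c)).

1. ~[]((c -> a) | (a -> c)), u
2. ~((c -> a) | (a -> c)), v   [~[]-rule on 1: fresh world v, uRv]
3. ~(c -> a), v   [~|-rule on 2]
4. ~(a -> c), v   [~|-rule on 2]
5. c, v   [~->-rule on 3]
6. ~a, v   [~->-rule on 3]
7. a, v   [~->-rule on 4]
8. ~c, v   [~->-rule on 4]
Accessibility: uRv
Branch closes: a and ~a both at v.
(One branch shown.) All branches close.

No, unsatisfiable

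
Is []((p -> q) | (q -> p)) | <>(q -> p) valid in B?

Valid in B

Tableau for the negation ~([]((p -> q) | (q -> p)) | <>(q -> p)):
1. ~([]((p -> q) | (q -> p)) | <>(q -> p)), 0
2. ~[]((p -> q) | (q -> p)), 0   [~|-rule on 1]
3. ~<>(q -> p), 0   [~|-rule on 1]
4. ~(q -> p), 0   [~<>-rule on 3 via 0R0]
5. q, 0   [~->-rule on 4]
6. ~p, 0   [~->-rule on 4]
7. ~((p -> q) | (q -> p)), 1   [~[]-rule on 2: fresh world 1, 0R1]
8. ~(p -> q), 1   [~|-rule on 7]
9. ~(q -> p), 1   [~|-rule on 7]
10. p, 1   [~->-rule on 8]
11. ~q, 1   [~->-rule on 8]
12. q, 1   [~->-rule on 9]
13. ~p, 1   [~->-rule on 9]
Accessibility: 0R0, 0R1, 1R0, 1R1
Branch closes: q and ~q both at 1.
Every branch of the negation's tableau closes; the branch above is one of them.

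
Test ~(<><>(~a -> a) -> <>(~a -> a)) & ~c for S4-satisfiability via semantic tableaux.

1. ~(<><>(~a -> a) -> <>(~a -> a)) & ~c, 0
2. ~(<><>(~a -> a) -> <>(~a -> a)), 0
3. ~c, 0
4. <><>(~a -> a), 0
5. ~<>(~a -> a), 0
6. ~(~a -> a), 0
7. ~a, 0
8. <>(~a -> a), 1
9. ~(~a -> a), 1
10. ~a, 1
11. ~a -> a, 2
12. ~(~a -> a), 2
13. ~a, 2
14. a, 2
Accessibility: 0R0, 0R1, 0R2, 1R1, 1R2, 2R2
Branch closes: a and ~a both at 2.
(One branch shown.) All branches close.

Unsatisfiable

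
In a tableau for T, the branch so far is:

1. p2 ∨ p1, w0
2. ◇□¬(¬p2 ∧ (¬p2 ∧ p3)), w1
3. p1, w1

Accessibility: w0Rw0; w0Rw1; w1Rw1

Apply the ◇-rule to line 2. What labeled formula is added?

a fresh world w2 with w1Rw2, and □¬(¬p2 ∧ (¬p2 ∧ p3)) at w2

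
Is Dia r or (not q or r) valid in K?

Tableau for the negation not (Dia r or (not q or r)):
1. not (Dia r or (not q or r)), u
2. not Dia r, u   [neg-or-rule on 1]
3. not (not q or r), u   [neg-or-rule on 1]
4. q, u   [neg-or-rule on 3]
5. not r, u   [neg-or-rule on 3]
The negation has an open branch (countermodel exists).

No, not valid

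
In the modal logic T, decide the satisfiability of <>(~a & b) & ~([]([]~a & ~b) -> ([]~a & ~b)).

1. <>(~a & b) & ~([]([]~a & ~b) -> ([]~a & ~b)), 0
2. <>(~a & b), 0
3. ~([]([]~a & ~b) -> ([]~a & ~b)), 0
4. []([]~a & ~b), 0
5. ~([]~a & ~b), 0
6. []~a & ~b, 0
7. []~a, 0
8. ~b, 0
9. ~a, 0
10. ~[]~a, 0
11. ~a & b, 1
12. ~a, 1
13. b, 1
14. []~a & ~b, 1
15. []~a, 1
16. ~b, 1
Accessibility: 0R0, 0R1, 1R1
Branch closes: b and ~b both at 1.
Every branch closes; the branch above is one of them.

No, unsatisfiable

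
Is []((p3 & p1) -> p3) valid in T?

Tableau for the negation ~[]((p3 & p1) -> p3):
1. ~[]((p3 & p1) -> p3), w0
2. ~((p3 & p1) -> p3), w1
3. p3 & p1, w1
4. ~p3, w1
5. p3, w1
6. p1, w1
Accessibility: w0Rw0, w0Rw1, w1Rw1
Branch closes: p3 and ~p3 both at w1.
Every branch of the negation's tableau closes; the branch above is one of them.

Valid in T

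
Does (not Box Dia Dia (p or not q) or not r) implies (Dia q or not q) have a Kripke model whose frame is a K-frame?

Yes, satisfiable

1. (not Box Dia Dia (p or not q) or not r) implies (Dia q or not q), 0
2. Dia q or not q, 0
3. not q, 0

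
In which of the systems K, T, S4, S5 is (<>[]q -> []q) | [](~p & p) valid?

S5

S5-tableau for the negation ~((<>[]q -> []q) | [](~p & p)):
1. ~((<>[]q -> []q) | [](~p & p)), w0
2. ~(<>[]q -> []q), w0
3. ~[](~p & p), w0
4. <>[]q, w0
5. ~[]q, w0
6. ~(~p & p), w1
7. ~p, w1
8. []q, w2
9. q, w0
10. q, w1
11. q, w2
12. ~q, w3
13. q, w3
Accessibility: w0Rw0, w0Rw1, w0Rw2, w0Rw3, w1Rw0, w1Rw1, w1Rw2, w1Rw3, w2Rw0, w2Rw1, w2Rw2, w2Rw3, w3Rw0, w3Rw1, w3Rw2, w3Rw3
Branch closes: q and ~q both at w3.
Every branch closes (one shown): valid in S5.
S4-tableau for the negation ~((<>[]q -> []q) | [](~p & p)):
1. ~((<>[]q -> []q) | [](~p & p)), w0
2. ~(<>[]q -> []q), w0
3. ~[](~p & p), w0
4. <>[]q, w0
5. ~[]q, w0
6. ~(~p & p), w1
7. ~p, w1
8. []q, w2
9. q, w2
10. ~q, w3
Accessibility: w0Rw0, w0Rw1, w0Rw2, w0Rw3, w1Rw1, w2Rw2, w3Rw3
Complete open branch: countermodel on an S4-frame, so not valid in S4, nor in K, T (the same frame is also a K-frame and a T-frame).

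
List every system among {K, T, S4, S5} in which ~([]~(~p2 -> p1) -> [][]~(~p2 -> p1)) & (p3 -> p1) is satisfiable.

K, T

S4-tableau for the formula:
1. ~([]~(~p2 -> p1) -> [][]~(~p2 -> p1)) & (p3 -> p1), u
2. ~([]~(~p2 -> p1) -> [][]~(~p2 -> p1)), u
3. p3 -> p1, u
4. []~(~p2 -> p1), u
5. ~[][]~(~p2 -> p1), u
6. ~(~p2 -> p1), u
7. ~p2, u
8. ~p1, u
9. ~p3, u
10. ~[]~(~p2 -> p1), v
11. ~(~p2 -> p1), v
12. ~p2, v
13. ~p1, v
14. ~p2 -> p1, w
15. ~(~p2 -> p1), w
16. ~p2, w
17. ~p1, w
18. p1, w
Accessibility: uRu, uRv, uRw, vRv, vRw, wRw
Branch closes: p1 and ~p1 both at w.
Every branch closes (one shown): unsatisfiable in S4, hence also in S5 (every S5-frame is an S4-frame).
T-tableau for the formula:
1. ~([]~(~p2 -> p1) -> [][]~(~p2 -> p1)) & (p3 -> p1), u
2. ~([]~(~p2 -> p1) -> [][]~(~p2 -> p1)), u
3. p3 -> p1, u
4. []~(~p2 -> p1), u
5. ~[][]~(~p2 -> p1), u
6. ~(~p2 -> p1), u
7. ~p2, u
8. ~p1, u
9. ~p3, u
10. ~[]~(~p2 -> p1), v
11. ~(~p2 -> p1), v
12. ~p2, v
13. ~p1, v
14. ~p2 -> p1, w
15. p1, w
Accessibility: uRu, uRv, vRv, vRw, wRw
Complete open branch: satisfiable in T, hence also in K (this T-model is also a K-model).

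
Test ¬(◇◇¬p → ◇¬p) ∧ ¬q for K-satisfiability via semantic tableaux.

1. ¬(◇◇¬p → ◇¬p) ∧ ¬q, 0
2. ¬(◇◇¬p → ◇¬p), 0
3. ¬q, 0
4. ◇◇¬p, 0
5. ¬◇¬p, 0
6. ◇¬p, 1
7. p, 1
8. ¬p, 2
Accessibility: 0R1, 1R2

Satisfiable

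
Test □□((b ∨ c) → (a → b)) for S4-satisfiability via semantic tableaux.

Satisfiable (open branch found)

1. □□((b ∨ c) → (a → b)), w0
2. □((b ∨ c) → (a → b)), w0   [□-rule on 1 via w0Rw0]
3. (b ∨ c) → (a → b), w0   [□-rule on 2 via w0Rw0]
4. a → b, w0   [→-rule on 3 (branches; this branch)]
5. b, w0   [→-rule on 4 (branches; this branch)]
Accessibility: w0Rw0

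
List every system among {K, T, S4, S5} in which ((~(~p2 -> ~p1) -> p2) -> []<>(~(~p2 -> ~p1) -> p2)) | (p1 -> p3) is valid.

S5

S5-tableau for the negation ~(((~(~p2 -> ~p1) -> p2) -> []<>(~(~p2 -> ~p1) -> p2)) | (p1 -> p3)):
1. ~(((~(~p2 -> ~p1) -> p2) -> []<>(~(~p2 -> ~p1) -> p2)) | (p1 -> p3)), u
2. ~((~(~p2 -> ~p1) -> p2) -> []<>(~(~p2 -> ~p1) -> p2)), u
3. ~(p1 -> p3), u
4. ~(~p2 -> ~p1) -> p2, u
5. ~[]<>(~(~p2 -> ~p1) -> p2), u
6. p1, u
7. ~p3, u
8. ~p2 -> ~p1, u
9. p2, u
10. ~<>(~(~p2 -> ~p1) -> p2), v
11. ~(~(~p2 -> ~p1) -> p2), u
12. ~(~p2 -> ~p1), u
13. ~p2, u
Accessibility: uRu, uRv, vRu, vRv
Branch closes: p2 and ~p2 both at u.
Every branch closes (one shown): valid in S5.
S4-tableau for the negation ~(((~(~p2 -> ~p1) -> p2) -> []<>(~(~p2 -> ~p1) -> p2)) | (p1 -> p3)):
1. ~(((~(~p2 -> ~p1) -> p2) -> []<>(~(~p2 -> ~p1) -> p2)) | (p1 -> p3)), u
2. ~((~(~p2 -> ~p1) -> p2) -> []<>(~(~p2 -> ~p1) -> p2)), u
3. ~(p1 -> p3), u
4. ~(~p2 -> ~p1) -> p2, u
5. ~[]<>(~(~p2 -> ~p1) -> p2), u
6. p1, u
7. ~p3, u
8. p2, u
9. ~<>(~(~p2 -> ~p1) -> p2), v
10. ~(~(~p2 -> ~p1) -> p2), v
11. ~(~p2 -> ~p1), v
12. ~p2, v
13. p1, v
Accessibility: uRu, uRv, vRv
Complete open branch: countermodel on an S4-frame, so not valid in S4, nor in K, T (the same frame is also a K-frame and a T-frame).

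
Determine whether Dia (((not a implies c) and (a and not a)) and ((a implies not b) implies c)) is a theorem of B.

Tableau for the negation not Dia (((not a implies c) and (a and not a)) and ((a implies not b) implies c)):
1. not Dia (((not a implies c) and (a and not a)) and ((a implies not b) implies c)), u
2. not (((not a implies c) and (a and not a)) and ((a implies not b) implies c)), u   [neg-Dia-rule on 1 via uRu]
3. not ((a implies not b) implies c), u   [neg-and-rule on 2 (branches; this branch)]
4. a implies not b, u   [neg-implies-rule on 3]
5. not c, u   [neg-implies-rule on 3]
6. not b, u   [implies-rule on 4 (branches; this branch)]
Accessibility: uRu
The negation has an open branch (countermodel exists).

Invalid (countermodel exists)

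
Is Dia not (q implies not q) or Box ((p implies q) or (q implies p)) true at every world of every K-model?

Tableau for the negation not (Dia not (q implies not q) or Box ((p implies q) or (q implies p))):
1. not (Dia not (q implies not q) or Box ((p implies q) or (q implies p))), w0
2. not Dia not (q implies not q), w0   [neg-or-rule on 1]
3. not Box ((p implies q) or (q implies p)), w0   [neg-or-rule on 1]
4. not ((p implies q) or (q implies p)), w1   [neg-Box-rule on 3: fresh world w1, w0Rw1]
5. not (p implies q), w1   [neg-or-rule on 4]
6. not (q implies p), w1   [neg-or-rule on 4]
7. p, w1   [neg-implies-rule on 5]
8. not q, w1   [neg-implies-rule on 5]
9. q, w1   [neg-implies-rule on 6]
10. not p, w1   [neg-implies-rule on 6]
Accessibility: w0Rw1
Branch closes: q and not q both at w1.
All branches of the negation close; one closing branch shown above.

Valid in K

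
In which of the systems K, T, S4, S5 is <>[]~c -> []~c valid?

S5-tableau for the negation ~(<>[]~c -> []~c):
1. ~(<>[]~c -> []~c), u
2. <>[]~c, u
3. ~[]~c, u
4. []~c, v
5. ~c, u
6. ~c, v
7. c, w
8. ~c, w
Accessibility: uRu, uRv, uRw, vRu, vRv, vRw, wRu, wRv, wRw
Branch closes: c and ~c both at w.
Every branch closes (one shown): valid in S5.
S4-tableau for the negation ~(<>[]~c -> []~c):
1. ~(<>[]~c -> []~c), u
2. <>[]~c, u
3. ~[]~c, u
4. []~c, v
5. ~c, v
6. c, w
Accessibility: uRu, uRv, uRw, vRv, wRw
Complete open branch: countermodel on an S4-frame, so not valid in S4, nor in K, T (the same frame is also a K-frame and a T-frame).

S5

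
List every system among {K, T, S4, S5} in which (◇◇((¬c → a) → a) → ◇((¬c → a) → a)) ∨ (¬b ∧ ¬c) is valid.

S4-tableau for the negation ¬((◇◇((¬c → a) → a) → ◇((¬c → a) → a)) ∨ (¬b ∧ ¬c)):
1. ¬((◇◇((¬c → a) → a) → ◇((¬c → a) → a)) ∨ (¬b ∧ ¬c)), w0
2. ¬(◇◇((¬c → a) → a) → ◇((¬c → a) → a)), w0
3. ¬(¬b ∧ ¬c), w0
4. ◇◇((¬c → a) → a), w0
5. ¬◇((¬c → a) → a), w0
6. ¬((¬c → a) → a), w0
7. ¬c → a, w0
8. ¬a, w0
9. c, w0
10. ◇((¬c → a) → a), w1
11. ¬((¬c → a) → a), w1
12. ¬c → a, w1
13. ¬a, w1
14. c, w1
15. (¬c → a) → a, w2
16. ¬((¬c → a) → a), w2
17. ¬c → a, w2
18. ¬a, w2
19. ¬(¬c → a), w2
20. ¬c, w2
21. a, w2
Accessibility: w0Rw0, w0Rw1, w0Rw2, w1Rw1, w1Rw2, w2Rw2
Branch closes: a and ¬a both at w2.
Every branch closes (one shown): valid in S4, hence also in S5 (every theorem of S4 is a theorem of S5).
T-tableau for the negation ¬((◇◇((¬c → a) → a) → ◇((¬c → a) → a)) ∨ (¬b ∧ ¬c)):
1. ¬((◇◇((¬c → a) → a) → ◇((¬c → a) → a)) ∨ (¬b ∧ ¬c)), w0
2. ¬(◇◇((¬c → a) → a) → ◇((¬c → a) → a)), w0
3. ¬(¬b ∧ ¬c), w0
4. ◇◇((¬c → a) → a), w0
5. ¬◇((¬c → a) → a), w0
6. ¬((¬c → a) → a), w0
7. ¬c → a, w0
8. ¬a, w0
9. c, w0
10. ◇((¬c → a) → a), w1
11. ¬((¬c → a) → a), w1
12. ¬c → a, w1
13. ¬a, w1
14. c, w1
15. (¬c → a) → a, w2
16. a, w2
Accessibility: w0Rw0, w0Rw1, w1Rw1, w1Rw2, w2Rw2
Complete open branch: countermodel on a T-frame, so not valid in T, nor in K (the same frame is also a K-frame).

S4, S5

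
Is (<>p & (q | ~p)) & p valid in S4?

Tableau for the negation ~((<>p & (q | ~p)) & p):
1. ~((<>p & (q | ~p)) & p), w0
2. ~p, w0   [~&-rule on 1 (branches; this branch)]
Accessibility: w0Rw0
The negation has an open branch (countermodel exists).

No, not valid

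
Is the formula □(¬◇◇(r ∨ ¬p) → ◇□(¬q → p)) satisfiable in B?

Yes, satisfiable

1. □(¬◇◇(r ∨ ¬p) → ◇□(¬q → p)), u
2. ¬◇◇(r ∨ ¬p) → ◇□(¬q → p), u
3. ◇□(¬q → p), u
4. □(¬q → p), v
5. ¬◇◇(r ∨ ¬p) → ◇□(¬q → p), v
6. ¬q → p, u
7. ¬q → p, v
8. ◇□(¬q → p), v
9. p, u
10. p, v
11. □(¬q → p), w
12. ¬q → p, w
13. p, w
Accessibility: uRu, uRv, vRu, vRv, vRw, wRv, wRw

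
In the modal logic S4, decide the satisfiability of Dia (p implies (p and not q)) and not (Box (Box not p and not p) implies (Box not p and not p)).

1. Dia (p implies (p and not q)) and not (Box (Box not p and not p) implies (Box not p and not p)), u
2. Dia (p implies (p and not q)), u   [and-rule on 1]
3. not (Box (Box not p and not p) implies (Box not p and not p)), u   [and-rule on 1]
4. Box (Box not p and not p), u   [neg-implies-rule on 3]
5. not (Box not p and not p), u   [neg-implies-rule on 3]
6. Box not p and not p, u   [Box-rule on 4 via uRu]
7. Box not p, u   [and-rule on 6]
8. not p, u   [and-rule on 6]
9. not Box not p, u   [neg-and-rule on 5 (branches; this branch)]
10. p implies (p and not q), v   [Dia-rule on 2: fresh world v, uRv]
11. Box not p and not p, v   [Box-rule on 4 via uRv]
12. Box not p, v   [and-rule on 11]
13. not p, v   [and-rule on 11]
14. p, w   [neg-Box-rule on 9: fresh world w, uRw]
15. Box not p and not p, w   [Box-rule on 4 via uRw]
16. Box not p, w   [and-rule on 15]
17. not p, w   [and-rule on 15]
Accessibility: uRu, uRv, uRw, vRv, wRw
Branch closes: p and not p both at w.
All branches of the tableau close; one closing branch shown above.

Unsatisfiable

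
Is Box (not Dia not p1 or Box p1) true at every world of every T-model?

Tableau for the negation not Box (not Dia not p1 or Box p1):
1. not Box (not Dia not p1 or Box p1), u
2. not (not Dia not p1 or Box p1), v
3. Dia not p1, v
4. not Box p1, v
5. not p1, w
6. not p1, x
Accessibility: uRu, uRv, vRv, vRw, vRx, wRw, xRx
The negation has an open branch (countermodel exists).

Invalid (countermodel exists)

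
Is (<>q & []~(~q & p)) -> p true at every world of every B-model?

No, not valid

Tableau for the negation ~((<>q & []~(~q & p)) -> p):
1. ~((<>q & []~(~q & p)) -> p), 0
2. <>q & []~(~q & p), 0
3. ~p, 0
4. <>q, 0
5. []~(~q & p), 0
6. ~(~q & p), 0
7. q, 1
8. ~(~q & p), 1
9. ~p, 1
Accessibility: 0R0, 0R1, 1R0, 1R1
The negation has an open branch (countermodel exists).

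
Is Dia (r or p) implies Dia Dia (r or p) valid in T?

Yes, valid

Tableau for the negation not (Dia (r or p) implies Dia Dia (r or p)):
1. not (Dia (r or p) implies Dia Dia (r or p)), w0
2. Dia (r or p), w0
3. not Dia Dia (r or p), w0
4. not Dia (r or p), w0
5. not (r or p), w0
6. not r, w0
7. not p, w0
8. r or p, w1
9. not Dia (r or p), w1
10. not (r or p), w1
11. not r, w1
12. not p, w1
13. p, w1
Accessibility: w0Rw0, w0Rw1, w1Rw1
Branch closes: p and not p both at w1.
Every branch of the negation's tableau closes; the branch above is one of them.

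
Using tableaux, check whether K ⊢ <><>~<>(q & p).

Tableau for the negation ~<><>~<>(q & p):
1. ~<><>~<>(q & p), w0
The negation has an open branch (countermodel exists).

Invalid (countermodel exists)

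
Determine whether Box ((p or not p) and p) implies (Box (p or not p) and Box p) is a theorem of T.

Tableau for the negation not (Box ((p or not p) and p) implies (Box (p or not p) and Box p)):
1. not (Box ((p or not p) and p) implies (Box (p or not p) and Box p)), w0
2. Box ((p or not p) and p), w0
3. not (Box (p or not p) and Box p), w0
4. (p or not p) and p, w0
5. p or not p, w0
6. p, w0
7. not Box p, w0
8. not p, w1
9. (p or not p) and p, w1
10. p or not p, w1
11. p, w1
Accessibility: w0Rw0, w0Rw1, w1Rw1
Branch closes: p and not p both at w1.
All branches of the negation close; one closing branch shown above.

Valid in T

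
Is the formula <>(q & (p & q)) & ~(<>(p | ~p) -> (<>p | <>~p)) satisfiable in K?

Unsatisfiable (every branch closes)

1. <>(q & (p & q)) & ~(<>(p | ~p) -> (<>p | <>~p)), u
2. <>(q & (p & q)), u
3. ~(<>(p | ~p) -> (<>p | <>~p)), u
4. <>(p | ~p), u
5. ~(<>p | <>~p), u
6. ~<>p, u
7. ~<>~p, u
8. q & (p & q), v
9. q, v
10. p & q, v
11. p, v
12. ~p, v
Accessibility: uRv
Branch closes: p and ~p both at v.
All branches of the tableau close; one closing branch shown above.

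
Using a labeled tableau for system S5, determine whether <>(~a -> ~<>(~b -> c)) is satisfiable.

1. <>(~a -> ~<>(~b -> c)), u
2. ~a -> ~<>(~b -> c), v
3. ~<>(~b -> c), v
4. ~(~b -> c), u
5. ~b, u
6. ~c, u
7. ~(~b -> c), v
8. ~b, v
9. ~c, v
Accessibility: uRu, uRv, vRu, vRv

Satisfiable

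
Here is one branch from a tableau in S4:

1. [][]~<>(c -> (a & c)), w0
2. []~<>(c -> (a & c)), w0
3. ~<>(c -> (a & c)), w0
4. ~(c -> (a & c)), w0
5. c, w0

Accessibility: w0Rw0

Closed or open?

Not closed

There is no literal clash: for every atom and world, at most one sign appears.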